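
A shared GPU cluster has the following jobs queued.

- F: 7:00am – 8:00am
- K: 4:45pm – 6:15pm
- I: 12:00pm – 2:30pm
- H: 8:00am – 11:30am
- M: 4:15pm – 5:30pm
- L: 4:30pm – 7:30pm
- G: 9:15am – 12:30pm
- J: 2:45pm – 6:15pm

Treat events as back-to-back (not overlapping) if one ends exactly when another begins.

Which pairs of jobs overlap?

Sorted by start: F, H, G, I, J, M, L, K.
H starts exactly when F ends (back-to-back, no overlap) — done with F.
G starts before H ends → H and G overlap.
I starts after H ends — done with H.
I starts before G ends → G and I overlap.
J starts after G ends — done with G.
J starts after I ends — done with I.
M starts before J ends → J and M overlap.
L starts before J ends → J and L overlap.
K starts before J ends → J and K overlap.
L starts before M ends → M and L overlap.
K starts before M ends → M and K overlap.
K starts before L ends → L and K overlap.

G & H, G & I, J & K, J & L, J & M, K & L, K & M, L & M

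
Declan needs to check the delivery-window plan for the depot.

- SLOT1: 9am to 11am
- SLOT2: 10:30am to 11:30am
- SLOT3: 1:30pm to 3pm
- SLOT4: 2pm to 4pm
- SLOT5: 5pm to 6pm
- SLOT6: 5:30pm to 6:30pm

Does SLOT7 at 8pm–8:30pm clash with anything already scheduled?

SLOT1: ends 11am at or before SLOT7 starts 8pm → clear.
SLOT2: ends 11:30am at or before SLOT7 starts 8pm → clear.
SLOT3: ends 3pm at or before SLOT7 starts 8pm → clear.
SLOT4: ends 4pm at or before SLOT7 starts 8pm → clear.
SLOT5: ends 6pm at or before SLOT7 starts 8pm → clear.
SLOT6: ends 6:30pm at or before SLOT7 starts 8pm → clear.

No — it doesn't clash with anything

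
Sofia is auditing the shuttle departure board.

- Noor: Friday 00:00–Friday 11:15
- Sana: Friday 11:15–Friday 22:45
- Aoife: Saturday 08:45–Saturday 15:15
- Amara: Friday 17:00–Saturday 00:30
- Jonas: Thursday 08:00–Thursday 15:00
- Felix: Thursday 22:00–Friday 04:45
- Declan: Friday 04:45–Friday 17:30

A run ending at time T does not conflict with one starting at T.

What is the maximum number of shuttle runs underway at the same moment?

Sweep the timeline, counting +1 at each start and −1 at each end (ends before starts at a tie):
Thursday 08:00 start Jonas → 1
Thursday 15:00 end Jonas → 0
Thursday 22:00 start Felix → 1
Friday 00:00 start Noor → 2
Friday 04:45 end Felix → 1
Friday 04:45 start Declan → 2
Friday 11:15 end Noor → 1
Friday 11:15 start Sana → 2
Friday 17:00 start Amara → 3
Friday 17:30 end Declan → 2
Friday 22:45 end Sana → 1
Saturday 00:30 end Amara → 0
Saturday 08:45 start Aoife → 1
Saturday 15:15 end Aoife → 0
Peak is 3, at Friday 17:00 (Amara, Declan, Sana).

3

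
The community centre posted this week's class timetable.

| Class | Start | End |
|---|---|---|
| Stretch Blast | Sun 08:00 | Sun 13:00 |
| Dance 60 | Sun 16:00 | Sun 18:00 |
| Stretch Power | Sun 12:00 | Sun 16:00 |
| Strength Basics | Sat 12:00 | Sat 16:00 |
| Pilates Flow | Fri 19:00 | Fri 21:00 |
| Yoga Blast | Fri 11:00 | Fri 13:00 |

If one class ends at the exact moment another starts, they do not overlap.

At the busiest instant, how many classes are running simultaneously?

Sort all start/end points and keep a running count:
Fri 11:00 start Yoga Blast → 1
Fri 13:00 end Yoga Blast → 0
Fri 19:00 start Pilates Flow → 1
Fri 21:00 end Pilates Flow → 0
Sat 12:00 start Strength Basics → 1
Sat 16:00 end Strength Basics → 0
Sun 08:00 start Stretch Blast → 1
Sun 12:00 start Stretch Power → 2
Sun 13:00 end Stretch Blast → 1
Sun 16:00 end Stretch Power → 0
Sun 16:00 start Dance 60 → 1
Sun 18:00 end Dance 60 → 0
Peak is 2, at Sun 12:00 (Stretch Blast, Stretch Power).

2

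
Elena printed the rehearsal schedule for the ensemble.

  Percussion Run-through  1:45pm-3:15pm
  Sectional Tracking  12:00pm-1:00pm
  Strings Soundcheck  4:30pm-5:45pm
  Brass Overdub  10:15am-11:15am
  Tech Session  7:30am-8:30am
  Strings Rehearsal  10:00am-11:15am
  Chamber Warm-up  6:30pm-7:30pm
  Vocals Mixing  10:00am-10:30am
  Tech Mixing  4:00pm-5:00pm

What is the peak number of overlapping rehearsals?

3

Walk through starts and ends in time order (an end at T is processed before a start at T):
7:30am start Tech Session → 1
8:30am end Tech Session → 0
10:00am start Strings Rehearsal → 1
10:00am start Vocals Mixing → 2
10:15am start Brass Overdub → 3
10:30am end Vocals Mixing → 2
11:15am end Brass Overdub → 1
11:15am end Strings Rehearsal → 0
12:00pm start Sectional Tracking → 1
1:00pm end Sectional Tracking → 0
1:45pm start Percussion Run-through → 1
3:15pm end Percussion Run-through → 0
4:00pm start Tech Mixing → 1
4:30pm start Strings Soundcheck → 2
5:00pm end Tech Mixing → 1
5:45pm end Strings Soundcheck → 0
6:30pm start Chamber Warm-up → 1
7:30pm end Chamber Warm-up → 0
Peak is 3, at 10:15am (Brass Overdub, Strings Rehearsal, Vocals Mixing).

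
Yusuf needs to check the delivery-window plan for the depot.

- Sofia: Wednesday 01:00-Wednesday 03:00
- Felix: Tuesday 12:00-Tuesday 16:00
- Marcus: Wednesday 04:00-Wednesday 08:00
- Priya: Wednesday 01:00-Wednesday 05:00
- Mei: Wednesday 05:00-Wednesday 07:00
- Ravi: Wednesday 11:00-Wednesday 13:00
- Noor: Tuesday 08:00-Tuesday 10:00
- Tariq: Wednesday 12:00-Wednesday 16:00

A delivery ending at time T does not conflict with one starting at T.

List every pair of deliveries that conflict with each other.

Marcus & Mei, Marcus & Priya, Priya & Sofia, Ravi & Tariq

Check each pair: they overlap iff neither finishes before the other starts.
Sorted by start: Noor, Felix, Sofia, Priya, Marcus, Mei, Ravi, Tariq.
Felix starts after Noor ends — done with Noor.
Sofia starts after Felix ends — done with Felix.
Priya starts before Sofia ends → Sofia and Priya overlap.
Marcus starts after Sofia ends — done with Sofia.
Marcus starts before Priya ends → Priya and Marcus overlap.
Mei starts exactly when Priya ends (back-to-back, no overlap) — done with Priya.
Mei starts before Marcus ends → Marcus and Mei overlap.
Ravi starts after Marcus ends — done with Marcus.
Ravi starts after Mei ends — done with Mei.
Tariq starts before Ravi ends → Ravi and Tariq overlap.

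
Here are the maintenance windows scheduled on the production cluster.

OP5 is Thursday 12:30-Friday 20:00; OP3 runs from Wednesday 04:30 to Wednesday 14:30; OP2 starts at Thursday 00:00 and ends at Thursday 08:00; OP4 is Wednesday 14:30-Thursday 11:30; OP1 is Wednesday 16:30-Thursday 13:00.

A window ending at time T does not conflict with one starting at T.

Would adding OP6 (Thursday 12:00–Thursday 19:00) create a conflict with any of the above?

Yes — it overlaps OP1, OP5

OP3: ends Wednesday 14:30 at or before OP6 starts Thursday 12:00 → clear.
OP4: ends Thursday 11:30 at or before OP6 starts Thursday 12:00 → clear.
OP1: starts Wednesday 16:30 before OP6 ends Thursday 19:00, and ends Thursday 13:00 after OP6 starts Thursday 12:00 → overlap.
OP2: ends Thursday 08:00 at or before OP6 starts Thursday 12:00 → clear.
OP5: starts Thursday 12:30 before OP6 ends Thursday 19:00, and ends Friday 20:00 after OP6 starts Thursday 12:00 → overlap.
OP6 overlaps OP1, OP5.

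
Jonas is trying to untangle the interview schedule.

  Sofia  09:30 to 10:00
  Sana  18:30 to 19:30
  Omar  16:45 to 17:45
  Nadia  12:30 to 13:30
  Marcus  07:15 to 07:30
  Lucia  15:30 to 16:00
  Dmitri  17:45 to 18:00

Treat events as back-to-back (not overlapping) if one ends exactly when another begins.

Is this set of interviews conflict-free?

Yes

Two intervals overlap when each starts before the other ends.
Sorted by start: Marcus, Sofia, Nadia, Lucia, Omar, Dmitri, Sana.
Sofia starts after Marcus ends — done with Marcus.
Nadia starts after Sofia ends — done with Sofia.
Lucia starts after Nadia ends — done with Nadia.
Omar starts after Lucia ends — done with Lucia.
Dmitri starts exactly when Omar ends (back-to-back, no overlap) — done with Omar.
Sana starts after Dmitri ends.
Every pair is clear; the schedule has no overlaps.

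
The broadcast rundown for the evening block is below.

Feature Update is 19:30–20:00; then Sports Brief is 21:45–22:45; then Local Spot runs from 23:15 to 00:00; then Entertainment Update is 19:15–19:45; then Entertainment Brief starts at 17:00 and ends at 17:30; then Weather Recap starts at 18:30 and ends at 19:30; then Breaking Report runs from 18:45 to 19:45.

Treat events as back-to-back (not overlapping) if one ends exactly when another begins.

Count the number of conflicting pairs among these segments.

Sorted by start: Entertainment Brief, Weather Recap, Breaking Report, Entertainment Update, Feature Update, Sports Brief, Local Spot.
Weather Recap starts after Entertainment Brief ends — done with Entertainment Brief.
Breaking Report starts before Weather Recap ends → Weather Recap and Breaking Report overlap.
Entertainment Update starts before Weather Recap ends → Weather Recap and Entertainment Update overlap.
Feature Update starts exactly when Weather Recap ends (back-to-back, no overlap) — done with Weather Recap.
Entertainment Update starts before Breaking Report ends → Breaking Report and Entertainment Update overlap.
Feature Update starts before Breaking Report ends → Breaking Report and Feature Update overlap.
Sports Brief starts after Breaking Report ends — done with Breaking Report.
Feature Update starts before Entertainment Update ends → Entertainment Update and Feature Update overlap.
Sports Brief starts after Entertainment Update ends — done with Entertainment Update.
Sports Brief starts after Feature Update ends — done with Feature Update.
Local Spot starts after Sports Brief ends.
Overlapping pairs: Breaking Report & Entertainment Update, Breaking Report & Feature Update, Breaking Report & Weather Recap, Entertainment Update & Feature Update, Entertainment Update & Weather Recap — 5 in total.

5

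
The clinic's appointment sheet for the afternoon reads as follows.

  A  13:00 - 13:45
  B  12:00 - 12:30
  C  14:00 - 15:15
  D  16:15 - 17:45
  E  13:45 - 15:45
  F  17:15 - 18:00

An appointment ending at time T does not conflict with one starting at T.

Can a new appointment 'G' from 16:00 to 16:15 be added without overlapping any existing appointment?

B: ends 12:30 at or before G starts 16:00 → clear.
A: ends 13:45 at or before G starts 16:00 → clear.
E: ends 15:45 at or before G starts 16:00 → clear.
C: ends 15:15 at or before G starts 16:00 → clear.
D: starts 16:15 at or after G ends 16:15 → clear.
F: starts 17:15 at or after G ends 16:15 → clear.

Yes — the slot is free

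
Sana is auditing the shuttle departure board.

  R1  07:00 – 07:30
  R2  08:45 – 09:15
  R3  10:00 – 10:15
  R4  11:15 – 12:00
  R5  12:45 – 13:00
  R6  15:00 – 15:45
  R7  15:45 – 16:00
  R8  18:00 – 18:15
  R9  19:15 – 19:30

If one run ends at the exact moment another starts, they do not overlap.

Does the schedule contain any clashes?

No

Check each pair: they overlap iff neither finishes before the other starts.
Sorted by start: R1, R2, R3, R4, R5, R6, R7, R8, R9.
R2 starts after R1 ends — done with R1.
R3 starts after R2 ends — done with R2.
R4 starts after R3 ends — done with R3.
R5 starts after R4 ends — done with R4.
R6 starts after R5 ends — done with R5.
R7 starts exactly when R6 ends (back-to-back, no overlap) — done with R6.
R8 starts after R7 ends — done with R7.
R9 starts after R8 ends.
Every pair is clear; the schedule has no overlaps.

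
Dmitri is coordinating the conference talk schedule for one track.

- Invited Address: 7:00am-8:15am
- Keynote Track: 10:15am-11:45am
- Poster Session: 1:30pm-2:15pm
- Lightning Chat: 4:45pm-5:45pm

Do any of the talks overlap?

Sorted by start: Invited Address, Keynote Track, Poster Session, Lightning Chat.
Keynote Track starts after Invited Address ends — done with Invited Address.
Poster Session starts after Keynote Track ends — done with Keynote Track.
Lightning Chat starts after Poster Session ends.
Every pair is clear; the schedule has no overlaps.

No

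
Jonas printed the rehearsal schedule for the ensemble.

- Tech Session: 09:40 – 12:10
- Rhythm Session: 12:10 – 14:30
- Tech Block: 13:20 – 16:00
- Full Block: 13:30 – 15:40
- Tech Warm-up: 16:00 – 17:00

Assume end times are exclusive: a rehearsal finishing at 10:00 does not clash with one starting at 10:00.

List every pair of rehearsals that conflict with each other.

Full Block & Rhythm Session, Full Block & Tech Block, Rhythm Session & Tech Block

Sorted by start: Tech Session, Rhythm Session, Tech Block, Full Block, Tech Warm-up.
Rhythm Session starts exactly when Tech Session ends (back-to-back, no overlap), so Tech Session has no further overlaps.
Tech Block starts before Rhythm Session ends → Rhythm Session and Tech Block overlap.
Full Block starts before Rhythm Session ends → Rhythm Session and Full Block overlap.
Tech Warm-up starts after Rhythm Session ends.
Full Block starts before Tech Block ends → Tech Block and Full Block overlap.
Tech Warm-up starts exactly when Tech Block ends (back-to-back, no overlap).
Tech Warm-up starts after Full Block ends.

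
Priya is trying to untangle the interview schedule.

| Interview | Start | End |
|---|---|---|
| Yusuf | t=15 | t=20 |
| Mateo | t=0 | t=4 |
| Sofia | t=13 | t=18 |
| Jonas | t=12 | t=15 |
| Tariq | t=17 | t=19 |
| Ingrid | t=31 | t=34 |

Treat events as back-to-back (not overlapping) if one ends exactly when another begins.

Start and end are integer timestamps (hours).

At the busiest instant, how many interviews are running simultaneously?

Walk through starts and ends in time order (an end at T is processed before a start at T):
t=0 start Mateo → 1
t=4 end Mateo → 0
t=12 start Jonas → 1
t=13 start Sofia → 2
t=15 end Jonas → 1
t=15 start Yusuf → 2
t=17 start Tariq → 3
t=18 end Sofia → 2
t=19 end Tariq → 1
t=20 end Yusuf → 0
t=31 start Ingrid → 1
t=34 end Ingrid → 0
Peak is 3, at t=17 (Sofia, Tariq, Yusuf).

3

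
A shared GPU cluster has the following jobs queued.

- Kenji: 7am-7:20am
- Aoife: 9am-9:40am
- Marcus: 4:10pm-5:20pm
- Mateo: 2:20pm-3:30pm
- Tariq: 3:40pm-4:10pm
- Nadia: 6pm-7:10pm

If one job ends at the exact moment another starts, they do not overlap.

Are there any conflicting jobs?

No

Sorted by start: Kenji, Aoife, Mateo, Tariq, Marcus, Nadia.
Aoife starts after Kenji ends, so Kenji has no further overlaps.
Mateo starts after Aoife ends, so Aoife has no further overlaps.
Tariq starts after Mateo ends, so Mateo has no further overlaps.
Marcus starts exactly when Tariq ends (back-to-back, no overlap), so Tariq has no further overlaps.
Nadia starts after Marcus ends.
Every pair is clear; the schedule has no overlaps.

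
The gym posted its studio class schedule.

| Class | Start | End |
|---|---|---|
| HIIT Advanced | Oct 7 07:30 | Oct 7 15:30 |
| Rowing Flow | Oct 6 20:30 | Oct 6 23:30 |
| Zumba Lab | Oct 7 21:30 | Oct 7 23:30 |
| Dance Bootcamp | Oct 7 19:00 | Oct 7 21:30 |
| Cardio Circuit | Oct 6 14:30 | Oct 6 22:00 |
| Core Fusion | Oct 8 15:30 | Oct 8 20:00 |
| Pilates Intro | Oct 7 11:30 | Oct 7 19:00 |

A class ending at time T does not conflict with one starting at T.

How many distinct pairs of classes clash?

2

Two intervals overlap when each starts before the other ends.
Sorted by start: Cardio Circuit, Rowing Flow, HIIT Advanced, Pilates Intro, Dance Bootcamp, Zumba Lab, Core Fusion.
Rowing Flow starts before Cardio Circuit ends → Cardio Circuit and Rowing Flow overlap.
HIIT Advanced starts after Cardio Circuit ends; Cardio Circuit is clear from here.
HIIT Advanced starts after Rowing Flow ends; Rowing Flow is clear from here.
Pilates Intro starts before HIIT Advanced ends → HIIT Advanced and Pilates Intro overlap.
Dance Bootcamp starts after HIIT Advanced ends; HIIT Advanced is clear from here.
Dance Bootcamp starts exactly when Pilates Intro ends (back-to-back, no overlap); Pilates Intro is clear from here.
Zumba Lab starts exactly when Dance Bootcamp ends (back-to-back, no overlap); Dance Bootcamp is clear from here.
Core Fusion starts after Zumba Lab ends.
Overlapping pairs: Cardio Circuit & Rowing Flow, HIIT Advanced & Pilates Intro — 2 in total.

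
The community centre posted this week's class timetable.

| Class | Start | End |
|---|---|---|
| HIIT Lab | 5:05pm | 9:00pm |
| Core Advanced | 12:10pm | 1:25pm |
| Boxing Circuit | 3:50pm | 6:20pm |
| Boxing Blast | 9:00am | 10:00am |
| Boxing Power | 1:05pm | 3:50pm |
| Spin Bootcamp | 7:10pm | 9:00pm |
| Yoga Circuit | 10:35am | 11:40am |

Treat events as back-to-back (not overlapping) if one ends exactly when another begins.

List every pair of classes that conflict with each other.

Sorted by start: Boxing Blast, Yoga Circuit, Core Advanced, Boxing Power, Boxing Circuit, HIIT Lab, Spin Bootcamp.
Yoga Circuit starts after Boxing Blast ends, so nothing later overlaps Boxing Blast either.
Core Advanced starts after Yoga Circuit ends, so nothing later overlaps Yoga Circuit either.
Boxing Power starts before Core Advanced ends → Core Advanced and Boxing Power overlap.
Boxing Circuit starts after Core Advanced ends, so nothing later overlaps Core Advanced either.
Boxing Circuit starts exactly when Boxing Power ends (back-to-back, no overlap), so nothing later overlaps Boxing Power either.
HIIT Lab starts before Boxing Circuit ends → Boxing Circuit and HIIT Lab overlap.
Spin Bootcamp starts after Boxing Circuit ends.
Spin Bootcamp starts before HIIT Lab ends → HIIT Lab and Spin Bootcamp overlap.

Boxing Circuit & HIIT Lab, Boxing Power & Core Advanced, HIIT Lab & Spin Bootcamp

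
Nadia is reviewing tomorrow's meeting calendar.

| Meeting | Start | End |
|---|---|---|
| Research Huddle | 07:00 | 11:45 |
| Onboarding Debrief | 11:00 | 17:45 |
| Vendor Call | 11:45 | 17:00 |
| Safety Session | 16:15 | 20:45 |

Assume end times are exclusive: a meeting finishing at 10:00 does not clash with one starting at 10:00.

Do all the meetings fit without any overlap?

Sorted by start: Research Huddle, Onboarding Debrief, Vendor Call, Safety Session.
Onboarding Debrief starts before Research Huddle ends → Research Huddle and Onboarding Debrief overlap.
That's a conflict, so the schedule is not conflict-free.

No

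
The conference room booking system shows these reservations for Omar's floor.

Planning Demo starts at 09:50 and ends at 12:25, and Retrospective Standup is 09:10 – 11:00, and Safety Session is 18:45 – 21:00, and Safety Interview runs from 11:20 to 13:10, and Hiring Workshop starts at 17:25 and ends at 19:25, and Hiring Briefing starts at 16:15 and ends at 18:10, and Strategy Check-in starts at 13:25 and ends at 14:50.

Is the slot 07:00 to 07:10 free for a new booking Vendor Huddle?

Yes — the slot is free

Retrospective Standup: starts 09:10 at or after Vendor Huddle ends 07:10 → clear.
Planning Demo: starts 09:50 at or after Vendor Huddle ends 07:10 → clear.
Safety Interview: starts 11:20 at or after Vendor Huddle ends 07:10 → clear.
Strategy Check-in: starts 13:25 at or after Vendor Huddle ends 07:10 → clear.
Hiring Briefing: starts 16:15 at or after Vendor Huddle ends 07:10 → clear.
Hiring Workshop: starts 17:25 at or after Vendor Huddle ends 07:10 → clear.
Safety Session: starts 18:45 at or after Vendor Huddle ends 07:10 → clear.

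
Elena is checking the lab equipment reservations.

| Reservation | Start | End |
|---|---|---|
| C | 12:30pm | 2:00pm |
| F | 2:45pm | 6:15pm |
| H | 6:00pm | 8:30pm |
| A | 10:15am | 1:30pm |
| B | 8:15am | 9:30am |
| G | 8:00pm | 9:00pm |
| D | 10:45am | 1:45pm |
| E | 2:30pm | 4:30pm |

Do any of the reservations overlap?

Yes

Sorted by start: B, A, D, C, E, F, H, G.
A starts after B ends, so B has no further overlaps.
D starts before A ends → A and D overlap.
That's a conflict, so the schedule is not conflict-free.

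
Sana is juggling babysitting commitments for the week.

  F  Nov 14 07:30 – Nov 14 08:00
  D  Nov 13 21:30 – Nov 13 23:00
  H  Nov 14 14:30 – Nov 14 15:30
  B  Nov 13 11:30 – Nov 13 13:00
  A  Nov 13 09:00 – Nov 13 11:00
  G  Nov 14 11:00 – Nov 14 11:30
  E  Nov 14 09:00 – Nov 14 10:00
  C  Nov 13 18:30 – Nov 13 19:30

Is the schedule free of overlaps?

Yes

Sorted by start: A, B, C, D, F, E, G, H.
B starts after A ends — done with A.
C starts after B ends — done with B.
D starts after C ends — done with C.
F starts after D ends — done with D.
E starts after F ends — done with F.
G starts after E ends — done with E.
H starts after G ends.
Every pair is clear; the schedule has no overlaps.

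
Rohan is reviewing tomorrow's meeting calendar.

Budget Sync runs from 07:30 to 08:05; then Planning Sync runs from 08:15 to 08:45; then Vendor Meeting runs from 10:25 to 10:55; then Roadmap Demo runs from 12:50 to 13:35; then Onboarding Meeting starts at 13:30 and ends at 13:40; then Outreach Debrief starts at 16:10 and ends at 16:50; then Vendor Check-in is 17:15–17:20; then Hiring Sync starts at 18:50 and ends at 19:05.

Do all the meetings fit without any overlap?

Check each pair: they overlap iff neither finishes before the other starts.
Sorted by start: Budget Sync, Planning Sync, Vendor Meeting, Roadmap Demo, Onboarding Meeting, Outreach Debrief, Vendor Check-in, Hiring Sync.
Planning Sync starts after Budget Sync ends; Budget Sync is clear from here.
Vendor Meeting starts after Planning Sync ends; Planning Sync is clear from here.
Roadmap Demo starts after Vendor Meeting ends; Vendor Meeting is clear from here.
Onboarding Meeting starts before Roadmap Demo ends → Roadmap Demo and Onboarding Meeting overlap.
That's a conflict, so the schedule is not conflict-free.

No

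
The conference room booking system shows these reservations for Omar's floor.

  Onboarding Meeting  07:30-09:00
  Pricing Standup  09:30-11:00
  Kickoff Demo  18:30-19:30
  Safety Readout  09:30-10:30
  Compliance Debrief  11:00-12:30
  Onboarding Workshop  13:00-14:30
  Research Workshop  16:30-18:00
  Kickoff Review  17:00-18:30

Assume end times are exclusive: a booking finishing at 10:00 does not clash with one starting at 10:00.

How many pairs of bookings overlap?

2

Sorted by start: Onboarding Meeting, Safety Readout, Pricing Standup, Compliance Debrief, Onboarding Workshop, Research Workshop, Kickoff Review, Kickoff Demo.
Safety Readout starts after Onboarding Meeting ends, so nothing later overlaps Onboarding Meeting either.
Pricing Standup starts before Safety Readout ends → Safety Readout and Pricing Standup overlap.
Compliance Debrief starts after Safety Readout ends, so nothing later overlaps Safety Readout either.
Compliance Debrief starts exactly when Pricing Standup ends (back-to-back, no overlap), so nothing later overlaps Pricing Standup either.
Onboarding Workshop starts after Compliance Debrief ends, so nothing later overlaps Compliance Debrief either.
Research Workshop starts after Onboarding Workshop ends, so nothing later overlaps Onboarding Workshop either.
Kickoff Review starts before Research Workshop ends → Research Workshop and Kickoff Review overlap.
Kickoff Demo starts after Research Workshop ends.
Kickoff Demo starts exactly when Kickoff Review ends (back-to-back, no overlap).
Overlapping pairs: Kickoff Review & Research Workshop, Pricing Standup & Safety Readout — 2 in total.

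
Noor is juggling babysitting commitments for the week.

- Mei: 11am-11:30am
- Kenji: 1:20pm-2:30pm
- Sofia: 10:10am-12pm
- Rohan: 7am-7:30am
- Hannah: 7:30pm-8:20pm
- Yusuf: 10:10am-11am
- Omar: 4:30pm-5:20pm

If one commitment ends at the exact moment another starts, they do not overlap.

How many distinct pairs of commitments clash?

2

Check each pair: they overlap iff neither finishes before the other starts.
Sorted by start: Rohan, Sofia, Yusuf, Mei, Kenji, Omar, Hannah.
Sofia starts after Rohan ends, so Rohan has no further overlaps.
Yusuf starts before Sofia ends → Sofia and Yusuf overlap.
Mei starts before Sofia ends → Sofia and Mei overlap.
Kenji starts after Sofia ends, so Sofia has no further overlaps.
Mei starts exactly when Yusuf ends (back-to-back, no overlap), so Yusuf has no further overlaps.
Kenji starts after Mei ends, so Mei has no further overlaps.
Omar starts after Kenji ends, so Kenji has no further overlaps.
Hannah starts after Omar ends.
Overlapping pairs: Mei & Sofia, Sofia & Yusuf — 2 in total.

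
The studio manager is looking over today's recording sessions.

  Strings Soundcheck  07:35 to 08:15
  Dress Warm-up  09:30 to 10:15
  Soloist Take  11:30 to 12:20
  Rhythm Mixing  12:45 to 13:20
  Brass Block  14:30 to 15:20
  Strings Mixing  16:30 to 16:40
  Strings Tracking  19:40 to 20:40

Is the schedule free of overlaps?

Yes

Sorted by start: Strings Soundcheck, Dress Warm-up, Soloist Take, Rhythm Mixing, Brass Block, Strings Mixing, Strings Tracking.
Dress Warm-up starts after Strings Soundcheck ends — done with Strings Soundcheck.
Soloist Take starts after Dress Warm-up ends — done with Dress Warm-up.
Rhythm Mixing starts after Soloist Take ends — done with Soloist Take.
Brass Block starts after Rhythm Mixing ends — done with Rhythm Mixing.
Strings Mixing starts after Brass Block ends — done with Brass Block.
Strings Tracking starts after Strings Mixing ends.
Every pair is clear; the schedule has no overlaps.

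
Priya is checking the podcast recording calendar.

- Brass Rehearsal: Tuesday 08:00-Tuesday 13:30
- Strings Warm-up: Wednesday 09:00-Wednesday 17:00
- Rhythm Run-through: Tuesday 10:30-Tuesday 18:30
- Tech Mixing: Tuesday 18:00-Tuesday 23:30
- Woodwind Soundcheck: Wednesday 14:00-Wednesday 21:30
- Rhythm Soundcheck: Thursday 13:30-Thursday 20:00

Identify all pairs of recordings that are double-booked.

Brass Rehearsal & Rhythm Run-through, Rhythm Run-through & Tech Mixing, Strings Warm-up & Woodwind Soundcheck

Sorted by start: Brass Rehearsal, Rhythm Run-through, Tech Mixing, Strings Warm-up, Woodwind Soundcheck, Rhythm Soundcheck.
Rhythm Run-through starts before Brass Rehearsal ends → Brass Rehearsal and Rhythm Run-through overlap.
Tech Mixing starts after Brass Rehearsal ends; Brass Rehearsal is clear from here.
Tech Mixing starts before Rhythm Run-through ends → Rhythm Run-through and Tech Mixing overlap.
Strings Warm-up starts after Rhythm Run-through ends; Rhythm Run-through is clear from here.
Strings Warm-up starts after Tech Mixing ends; Tech Mixing is clear from here.
Woodwind Soundcheck starts before Strings Warm-up ends → Strings Warm-up and Woodwind Soundcheck overlap.
Rhythm Soundcheck starts after Strings Warm-up ends.
Rhythm Soundcheck starts after Woodwind Soundcheck ends.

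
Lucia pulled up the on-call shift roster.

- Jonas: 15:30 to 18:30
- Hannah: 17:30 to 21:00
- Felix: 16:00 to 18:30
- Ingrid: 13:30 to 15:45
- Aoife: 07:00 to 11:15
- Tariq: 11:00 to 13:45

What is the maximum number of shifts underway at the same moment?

3

Sort all start/end points and keep a running count:
07:00 start Aoife → 1
11:00 start Tariq → 2
11:15 end Aoife → 1
13:30 start Ingrid → 2
13:45 end Tariq → 1
15:30 start Jonas → 2
15:45 end Ingrid → 1
16:00 start Felix → 2
17:30 start Hannah → 3
18:30 end Felix → 2
18:30 end Jonas → 1
21:00 end Hannah → 0
Peak is 3, at 17:30 (Felix, Hannah, Jonas).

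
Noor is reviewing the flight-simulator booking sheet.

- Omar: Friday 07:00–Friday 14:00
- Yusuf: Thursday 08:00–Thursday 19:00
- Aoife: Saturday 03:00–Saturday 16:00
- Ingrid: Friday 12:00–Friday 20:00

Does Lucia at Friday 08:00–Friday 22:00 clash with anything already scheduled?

Yusuf: ends Thursday 19:00 at or before Lucia starts Friday 08:00 → clear.
Omar: starts Friday 07:00 before Lucia ends Friday 22:00, and ends Friday 14:00 after Lucia starts Friday 08:00 → overlap.
Ingrid: starts Friday 12:00 before Lucia ends Friday 22:00, and ends Friday 20:00 after Lucia starts Friday 08:00 → overlap.
Aoife: starts Saturday 03:00 at or after Lucia ends Friday 22:00 → clear.
Lucia overlaps Ingrid, Omar.

Yes — it overlaps Ingrid, Omar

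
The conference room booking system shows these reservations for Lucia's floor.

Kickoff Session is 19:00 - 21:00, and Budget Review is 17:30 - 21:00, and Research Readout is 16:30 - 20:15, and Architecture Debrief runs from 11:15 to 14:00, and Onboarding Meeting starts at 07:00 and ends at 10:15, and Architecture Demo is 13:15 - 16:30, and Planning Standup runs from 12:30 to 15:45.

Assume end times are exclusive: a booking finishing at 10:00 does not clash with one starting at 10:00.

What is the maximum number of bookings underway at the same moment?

3

Sort all start/end points and keep a running count:
07:00 start Onboarding Meeting → 1
10:15 end Onboarding Meeting → 0
11:15 start Architecture Debrief → 1
12:30 start Planning Standup → 2
13:15 start Architecture Demo → 3
14:00 end Architecture Debrief → 2
15:45 end Planning Standup → 1
16:30 end Architecture Demo → 0
16:30 start Research Readout → 1
17:30 start Budget Review → 2
19:00 start Kickoff Session → 3
20:15 end Research Readout → 2
21:00 end Budget Review → 1
21:00 end Kickoff Session → 0
Peak is 3, at 13:15 (Architecture Debrief, Architecture Demo, Planning Standup).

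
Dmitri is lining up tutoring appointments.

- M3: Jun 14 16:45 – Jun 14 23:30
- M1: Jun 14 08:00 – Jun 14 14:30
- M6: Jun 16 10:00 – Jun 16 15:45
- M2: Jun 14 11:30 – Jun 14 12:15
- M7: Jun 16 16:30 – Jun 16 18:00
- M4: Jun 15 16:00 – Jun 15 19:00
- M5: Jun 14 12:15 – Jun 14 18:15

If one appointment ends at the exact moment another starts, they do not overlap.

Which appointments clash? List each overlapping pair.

M1 & M2, M1 & M5, M3 & M5

Sorted by start: M1, M2, M5, M3, M4, M6, M7.
M2 starts before M1 ends → M1 and M2 overlap.
M5 starts before M1 ends → M1 and M5 overlap.
M3 starts after M1 ends, so M1 has no further overlaps.
M5 starts exactly when M2 ends (back-to-back, no overlap), so M2 has no further overlaps.
M3 starts before M5 ends → M5 and M3 overlap.
M4 starts after M5 ends, so M5 has no further overlaps.
M4 starts after M3 ends, so M3 has no further overlaps.
M6 starts after M4 ends, so M4 has no further overlaps.
M7 starts after M6 ends.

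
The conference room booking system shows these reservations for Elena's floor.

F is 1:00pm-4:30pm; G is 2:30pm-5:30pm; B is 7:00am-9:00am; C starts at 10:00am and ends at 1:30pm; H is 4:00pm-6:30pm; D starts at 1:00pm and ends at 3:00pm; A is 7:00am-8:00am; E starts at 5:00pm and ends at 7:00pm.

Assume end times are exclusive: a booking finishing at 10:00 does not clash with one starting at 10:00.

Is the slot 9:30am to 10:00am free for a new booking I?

Yes — the slot is free

A: ends 8:00am at or before I starts 9:30am → clear.
B: ends 9:00am at or before I starts 9:30am → clear.
C: starts 10:00am at or after I ends 10:00am → clear.
D: starts 1:00pm at or after I ends 10:00am → clear.
F: starts 1:00pm at or after I ends 10:00am → clear.
G: starts 2:30pm at or after I ends 10:00am → clear.
H: starts 4:00pm at or after I ends 10:00am → clear.
E: starts 5:00pm at or after I ends 10:00am → clear.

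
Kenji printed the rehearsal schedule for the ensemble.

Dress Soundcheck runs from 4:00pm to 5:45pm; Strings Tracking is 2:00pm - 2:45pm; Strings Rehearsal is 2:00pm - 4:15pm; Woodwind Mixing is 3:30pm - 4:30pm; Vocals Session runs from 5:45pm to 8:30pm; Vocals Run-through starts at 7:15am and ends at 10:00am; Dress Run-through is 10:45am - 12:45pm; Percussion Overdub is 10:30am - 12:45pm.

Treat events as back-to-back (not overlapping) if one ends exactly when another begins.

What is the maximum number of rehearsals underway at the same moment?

3

Walk through starts and ends in time order (an end at T is processed before a start at T):
7:15am start Vocals Run-through → 1
10:00am end Vocals Run-through → 0
10:30am start Percussion Overdub → 1
10:45am start Dress Run-through → 2
12:45pm end Dress Run-through → 1
12:45pm end Percussion Overdub → 0
2:00pm start Strings Rehearsal → 1
2:00pm start Strings Tracking → 2
2:45pm end Strings Tracking → 1
3:30pm start Woodwind Mixing → 2
4:00pm start Dress Soundcheck → 3
4:15pm end Strings Rehearsal → 2
4:30pm end Woodwind Mixing → 1
5:45pm end Dress Soundcheck → 0
5:45pm start Vocals Session → 1
8:30pm end Vocals Session → 0
Peak is 3, at 4:00pm (Dress Soundcheck, Strings Rehearsal, Woodwind Mixing).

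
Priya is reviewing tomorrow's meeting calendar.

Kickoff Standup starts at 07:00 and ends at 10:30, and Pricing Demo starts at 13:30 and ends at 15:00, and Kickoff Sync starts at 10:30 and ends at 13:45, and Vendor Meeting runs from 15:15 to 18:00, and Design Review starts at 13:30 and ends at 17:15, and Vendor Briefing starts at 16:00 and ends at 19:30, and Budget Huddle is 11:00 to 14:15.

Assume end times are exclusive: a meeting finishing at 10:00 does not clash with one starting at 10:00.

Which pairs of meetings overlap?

Budget Huddle & Design Review, Budget Huddle & Kickoff Sync, Budget Huddle & Pricing Demo, Design Review & Kickoff Sync, Design Review & Pricing Demo, Design Review & Vendor Briefing, Design Review & Vendor Meeting, Kickoff Sync & Pricing Demo, Vendor Briefing & Vendor Meeting

Sorted by start: Kickoff Standup, Kickoff Sync, Budget Huddle, Pricing Demo, Design Review, Vendor Meeting, Vendor Briefing.
Kickoff Sync starts exactly when Kickoff Standup ends (back-to-back, no overlap); Kickoff Standup is clear from here.
Budget Huddle starts before Kickoff Sync ends → Kickoff Sync and Budget Huddle overlap.
Pricing Demo starts before Kickoff Sync ends → Kickoff Sync and Pricing Demo overlap.
Design Review starts before Kickoff Sync ends → Kickoff Sync and Design Review overlap.
Vendor Meeting starts after Kickoff Sync ends; Kickoff Sync is clear from here.
Pricing Demo starts before Budget Huddle ends → Budget Huddle and Pricing Demo overlap.
Design Review starts before Budget Huddle ends → Budget Huddle and Design Review overlap.
Vendor Meeting starts after Budget Huddle ends; Budget Huddle is clear from here.
Design Review starts before Pricing Demo ends → Pricing Demo and Design Review overlap.
Vendor Meeting starts after Pricing Demo ends; Pricing Demo is clear from here.
Vendor Meeting starts before Design Review ends → Design Review and Vendor Meeting overlap.
Vendor Briefing starts before Design Review ends → Design Review and Vendor Briefing overlap.
Vendor Briefing starts before Vendor Meeting ends → Vendor Meeting and Vendor Briefing overlap.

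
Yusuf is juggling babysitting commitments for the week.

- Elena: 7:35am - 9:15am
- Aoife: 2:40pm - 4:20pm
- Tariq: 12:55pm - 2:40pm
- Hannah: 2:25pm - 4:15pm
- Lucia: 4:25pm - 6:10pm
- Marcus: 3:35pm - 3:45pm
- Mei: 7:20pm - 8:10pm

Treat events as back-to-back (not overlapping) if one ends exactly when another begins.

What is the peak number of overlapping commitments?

Sweep the timeline, counting +1 at each start and −1 at each end (ends before starts at a tie):
7:35am start Elena → 1
9:15am end Elena → 0
12:55pm start Tariq → 1
2:25pm start Hannah → 2
2:40pm end Tariq → 1
2:40pm start Aoife → 2
3:35pm start Marcus → 3
3:45pm end Marcus → 2
4:15pm end Hannah → 1
4:20pm end Aoife → 0
4:25pm start Lucia → 1
6:10pm end Lucia → 0
7:20pm start Mei → 1
8:10pm end Mei → 0
Peak is 3, at 3:35pm (Aoife, Hannah, Marcus).

3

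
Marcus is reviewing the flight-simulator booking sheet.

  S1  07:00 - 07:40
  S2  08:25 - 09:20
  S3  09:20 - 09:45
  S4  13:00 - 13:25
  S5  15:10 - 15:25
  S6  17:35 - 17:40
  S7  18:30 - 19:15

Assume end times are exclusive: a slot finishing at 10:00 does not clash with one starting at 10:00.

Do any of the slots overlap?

Sorted by start: S1, S2, S3, S4, S5, S6, S7.
S2 starts after S1 ends; S1 is clear from here.
S3 starts exactly when S2 ends (back-to-back, no overlap); S2 is clear from here.
S4 starts after S3 ends; S3 is clear from here.
S5 starts after S4 ends; S4 is clear from here.
S6 starts after S5 ends; S5 is clear from here.
S7 starts after S6 ends.
Every pair is clear; the schedule has no overlaps.

No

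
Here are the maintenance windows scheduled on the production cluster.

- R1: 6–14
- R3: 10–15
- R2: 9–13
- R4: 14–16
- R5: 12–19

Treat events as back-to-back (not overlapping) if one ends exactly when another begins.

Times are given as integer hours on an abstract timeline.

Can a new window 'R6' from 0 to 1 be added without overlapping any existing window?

R1: starts 6 at or after R6 ends 1 → clear.
R2: starts 9 at or after R6 ends 1 → clear.
R3: starts 10 at or after R6 ends 1 → clear.
R5: starts 12 at or after R6 ends 1 → clear.
R4: starts 14 at or after R6 ends 1 → clear.

Yes — the slot is free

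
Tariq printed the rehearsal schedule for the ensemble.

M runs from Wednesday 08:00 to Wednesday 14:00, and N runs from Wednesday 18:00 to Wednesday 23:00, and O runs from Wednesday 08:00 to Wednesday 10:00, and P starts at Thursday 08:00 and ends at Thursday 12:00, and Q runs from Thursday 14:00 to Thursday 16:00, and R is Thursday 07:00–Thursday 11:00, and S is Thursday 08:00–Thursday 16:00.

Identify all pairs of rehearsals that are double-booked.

M & O, P & R, P & S, Q & S, R & S

Sorted by start: M, O, N, R, P, S, Q.
O starts before M ends → M and O overlap.
N starts after M ends; M is clear from here.
N starts after O ends; O is clear from here.
R starts after N ends; N is clear from here.
P starts before R ends → R and P overlap.
S starts before R ends → R and S overlap.
Q starts after R ends.
S starts before P ends → P and S overlap.
Q starts after P ends.
Q starts before S ends → S and Q overlap.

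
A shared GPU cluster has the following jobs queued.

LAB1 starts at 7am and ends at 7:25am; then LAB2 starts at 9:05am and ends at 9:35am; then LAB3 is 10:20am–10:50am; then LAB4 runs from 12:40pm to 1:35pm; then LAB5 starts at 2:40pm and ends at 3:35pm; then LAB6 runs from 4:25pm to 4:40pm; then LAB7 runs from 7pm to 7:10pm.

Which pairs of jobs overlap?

none

Sorted by start: LAB1, LAB2, LAB3, LAB4, LAB5, LAB6, LAB7.
LAB2 starts after LAB1 ends, so LAB1 has no further overlaps.
LAB3 starts after LAB2 ends, so LAB2 has no further overlaps.
LAB4 starts after LAB3 ends, so LAB3 has no further overlaps.
LAB5 starts after LAB4 ends, so LAB4 has no further overlaps.
LAB6 starts after LAB5 ends, so LAB5 has no further overlaps.
LAB7 starts after LAB6 ends.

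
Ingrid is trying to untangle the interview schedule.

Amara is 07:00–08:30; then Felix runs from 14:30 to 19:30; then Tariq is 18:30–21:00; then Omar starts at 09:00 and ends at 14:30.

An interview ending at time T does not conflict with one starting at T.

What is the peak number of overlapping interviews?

Walk through starts and ends in time order (an end at T is processed before a start at T):
07:00 start Amara → 1
08:30 end Amara → 0
09:00 start Omar → 1
14:30 end Omar → 0
14:30 start Felix → 1
18:30 start Tariq → 2
19:30 end Felix → 1
21:00 end Tariq → 0
Peak is 2, at 18:30 (Felix, Tariq).

2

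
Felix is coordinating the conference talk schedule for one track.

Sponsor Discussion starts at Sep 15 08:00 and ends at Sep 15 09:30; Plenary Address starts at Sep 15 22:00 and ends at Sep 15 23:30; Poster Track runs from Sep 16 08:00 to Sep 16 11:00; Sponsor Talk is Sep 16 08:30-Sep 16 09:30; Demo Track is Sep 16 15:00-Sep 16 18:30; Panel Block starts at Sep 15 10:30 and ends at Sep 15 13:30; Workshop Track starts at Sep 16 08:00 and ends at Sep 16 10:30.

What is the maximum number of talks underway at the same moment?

3

Sort all start/end points and keep a running count:
Sep 15 08:00 start Sponsor Discussion → 1
Sep 15 09:30 end Sponsor Discussion → 0
Sep 15 10:30 start Panel Block → 1
Sep 15 13:30 end Panel Block → 0
Sep 15 22:00 start Plenary Address → 1
Sep 15 23:30 end Plenary Address → 0
Sep 16 08:00 start Poster Track → 1
Sep 16 08:00 start Workshop Track → 2
Sep 16 08:30 start Sponsor Talk → 3
Sep 16 09:30 end Sponsor Talk → 2
Sep 16 10:30 end Workshop Track → 1
Sep 16 11:00 end Poster Track → 0
Sep 16 15:00 start Demo Track → 1
Sep 16 18:30 end Demo Track → 0
Peak is 3, at Sep 16 08:30 (Poster Track, Sponsor Talk, Workshop Track).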